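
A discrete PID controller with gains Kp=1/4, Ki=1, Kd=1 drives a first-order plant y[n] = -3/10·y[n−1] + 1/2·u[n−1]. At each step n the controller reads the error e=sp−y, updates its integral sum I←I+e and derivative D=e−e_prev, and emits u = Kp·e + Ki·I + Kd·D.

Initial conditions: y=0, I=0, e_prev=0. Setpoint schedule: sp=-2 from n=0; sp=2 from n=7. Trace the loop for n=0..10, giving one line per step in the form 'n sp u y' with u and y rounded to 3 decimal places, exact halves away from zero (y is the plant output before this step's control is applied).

(exact arithmetic carried between steps; '≈' marks a value shown rounded to 6 d.p. or computed from one; I and e_prev carry over from the previous line; the table rounds u and y to 3 d.p., halves away from zero)
n=0: y=0, sp=-2, e=sp−y=-2; I=-2, D=e−e_prev=-2; u=1/4·(-2)+1·(-2)+1·(-2)=-4.5; next y=-3/10·0+1/2·(-4.5)=-2.25
n=1: y=-2.25, sp=-2, e=sp−y=0.25; I=-1.75, D=e−e_prev=2.25; u=1/4·0.25+1·(-1.75)+1·2.25=0.5625; next y=-3/10·(-2.25)+1/2·0.5625=0.95625
n=2: y=0.95625, sp=-2, e=sp−y=-2.95625; I=-4.70625, D=e−e_prev=-3.20625; u=1/4·(-2.95625)+1·(-4.70625)+1·(-3.20625)≈-8.651563; next y=-3/10·0.95625+1/2·(-8.651563)≈-4.612656
n=3: y≈-4.612656, sp=-2, e=sp−y≈2.612656; I≈-2.093594, D=e−e_prev≈5.568906; u=1/4·2.612656+1·(-2.093594)+1·5.568906≈4.128477; next y=-3/10·(-4.612656)+1/2·4.128477≈3.448035
n=4: y≈3.448035, sp=-2, e=sp−y≈-5.448035; I≈-7.541629, D=e−e_prev≈-8.060691; u=1/4·(-5.448035)+1·(-7.541629)+1·(-8.060691)≈-16.964329; next y=-3/10·3.448035+1/2·(-16.964329)≈-9.516575
n=5: y≈-9.516575, sp=-2, e=sp−y≈7.516575; I≈-0.025054, D=e−e_prev≈12.964610; u=1/4·7.516575+1·(-0.025054)+1·12.964610≈14.818700; next y=-3/10·(-9.516575)+1/2·14.818700≈10.264323
n=6: y≈10.264323, sp=-2, e=sp−y≈-12.264323; I≈-12.289376, D=e−e_prev≈-19.780898; u=1/4·(-12.264323)+1·(-12.289376)+1·(-19.780898)≈-35.136355; next y=-3/10·10.264323+1/2·(-35.136355)≈-20.647474
n=7: y≈-20.647474, sp=2, e=sp−y≈22.647474; I≈10.358098, D=e−e_prev≈34.911797; u=1/4·22.647474+1·10.358098+1·34.911797≈50.931763; next y=-3/10·(-20.647474)+1/2·50.931763≈31.660124
n=8: y≈31.660124, sp=2, e=sp−y≈-29.660124; I≈-19.302026, D=e−e_prev≈-52.307598; u=1/4·(-29.660124)+1·(-19.302026)+1·(-52.307598)≈-79.024655; next y=-3/10·31.660124+1/2·(-79.024655)≈-49.010365
n=9: y≈-49.010365, sp=2, e=sp−y≈51.010365; I≈31.708339, D=e−e_prev≈80.670489; u=1/4·51.010365+1·31.708339+1·80.670489≈125.131418; next y=-3/10·(-49.010365)+1/2·125.131418≈77.268819
n=10: y≈77.268819, sp=2, e=sp−y≈-75.268819; I≈-43.560480, D=e−e_prev≈-126.279183; u=1/4·(-75.268819)+1·(-43.560480)+1·(-126.279183)≈-188.656868; next y=-3/10·77.268819+1/2·(-188.656868)≈-117.509080

0 -2 -4.500 0.000
1 -2 0.563 -2.250
2 -2 -8.652 0.956
3 -2 4.128 -4.613
4 -2 -16.964 3.448
5 -2 14.819 -9.517
6 -2 -35.136 10.264
7 2 50.932 -20.647
8 2 -79.025 31.660
9 2 125.131 -49.010
10 2 -188.657 77.269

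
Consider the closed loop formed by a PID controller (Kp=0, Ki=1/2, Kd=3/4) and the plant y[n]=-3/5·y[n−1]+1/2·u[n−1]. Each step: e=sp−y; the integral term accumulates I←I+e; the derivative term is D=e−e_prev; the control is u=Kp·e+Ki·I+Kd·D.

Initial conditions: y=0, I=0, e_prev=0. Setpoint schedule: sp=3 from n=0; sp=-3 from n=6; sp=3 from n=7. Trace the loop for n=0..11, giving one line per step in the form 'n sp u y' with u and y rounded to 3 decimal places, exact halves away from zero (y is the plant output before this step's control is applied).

(exact arithmetic carried between steps; '≈' marks a value shown rounded to 6 d.p. or computed from one; I and e_prev carry over from the previous line; the table rounds u and y to 3 d.p., halves away from zero)
n=0: y=0, sp=3, e=sp−y=3; I=3, D=e−e_prev=3; u=0·3+1/2·3+3/4·3=3.75; next y=-3/5·0+1/2·3.75=1.875
n=1: y=1.875, sp=3, e=sp−y=1.125; I=4.125, D=e−e_prev=-1.875; u=0·1.125+1/2·4.125+3/4·(-1.875)=0.65625; next y=-3/5·1.875+1/2·0.65625=-0.796875
n=2: y=-0.796875, sp=3, e=sp−y=3.796875; I=7.921875, D=e−e_prev=2.671875; u=0·3.796875+1/2·7.921875+3/4·2.671875≈5.964844; next y=-3/5·(-0.796875)+1/2·5.964844≈3.460547
n=3: y≈3.460547, sp=3, e=sp−y≈-0.460547; I≈7.461328, D=e−e_prev≈-4.257422; u=0·(-0.460547)+1/2·7.461328+3/4·(-4.257422)≈0.537598; next y=-3/5·3.460547+1/2·0.537598≈-1.807529
n=4: y≈-1.807529, sp=3, e=sp−y≈4.807529; I≈12.268857, D=e−e_prev≈5.268076; u=0·4.807529+1/2·12.268857+3/4·5.268076≈10.085486; next y=-3/5·(-1.807529)+1/2·10.085486≈6.127260
n=5: y≈6.127260, sp=3, e=sp−y≈-3.127260; I≈9.141597, D=e−e_prev≈-7.934790; u=0·(-3.127260)+1/2·9.141597+3/4·(-7.934790)≈-1.380294; next y=-3/5·6.127260+1/2·(-1.380294)≈-4.366503
n=6: y≈-4.366503, sp=-3, e=sp−y≈1.366503; I≈10.508100, D=e−e_prev≈4.493764; u=0·1.366503+1/2·10.508100+3/4·4.493764≈8.624373; next y=-3/5·(-4.366503)+1/2·8.624373≈6.932088
n=7: y≈6.932088, sp=3, e=sp−y≈-3.932088; I≈6.576012, D=e−e_prev≈-5.298592; u=0·(-3.932088)+1/2·6.576012+3/4·(-5.298592)≈-0.685938; next y=-3/5·6.932088+1/2·(-0.685938)≈-4.502222
n=8: y≈-4.502222, sp=3, e=sp−y≈7.502222; I≈14.078234, D=e−e_prev≈11.434310; u=0·7.502222+1/2·14.078234+3/4·11.434310≈15.614850; next y=-3/5·(-4.502222)+1/2·15.614850≈10.508758
n=9: y≈10.508758, sp=3, e=sp−y≈-7.508758; I≈6.569476, D=e−e_prev≈-15.010980; u=0·(-7.508758)+1/2·6.569476+3/4·(-15.010980)≈-7.973497; next y=-3/5·10.508758+1/2·(-7.973497)≈-10.292003
n=10: y≈-10.292003, sp=3, e=sp−y≈13.292003; I≈19.861479, D=e−e_prev≈20.800761; u=0·13.292003+1/2·19.861479+3/4·20.800761≈25.531311; next y=-3/5·(-10.292003)+1/2·25.531311≈18.940857
n=11: y≈18.940857, sp=3, e=sp−y≈-15.940857; I≈3.920622, D=e−e_prev≈-29.232861; u=0·(-15.940857)+1/2·3.920622+3/4·(-29.232861)≈-19.964335; next y=-3/5·18.940857+1/2·(-19.964335)≈-21.346682

0 3 3.750 0.000
1 3 0.656 1.875
2 3 5.965 -0.797
3 3 0.538 3.461
4 3 10.085 -1.808
5 3 -1.380 6.127
6 -3 8.624 -4.367
7 3 -0.686 6.932
8 3 15.615 -4.502
9 3 -7.973 10.509
10 3 25.531 -10.292
11 3 -19.964 18.941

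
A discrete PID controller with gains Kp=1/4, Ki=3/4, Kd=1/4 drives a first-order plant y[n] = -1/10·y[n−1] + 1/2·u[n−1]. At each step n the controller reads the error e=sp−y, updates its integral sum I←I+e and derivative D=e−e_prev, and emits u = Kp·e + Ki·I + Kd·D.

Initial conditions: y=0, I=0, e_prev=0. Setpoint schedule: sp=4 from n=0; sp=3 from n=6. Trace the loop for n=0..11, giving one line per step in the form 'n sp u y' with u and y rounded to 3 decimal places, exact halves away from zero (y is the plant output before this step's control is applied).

(exact arithmetic carried between steps; '≈' marks a value shown rounded to 6 d.p. or computed from one; I and e_prev carry over from the previous line; the table rounds u and y to 3 d.p., halves away from zero)
n=0: y=0, sp=4, e=sp−y=4; I=4, D=e−e_prev=4; u=1/4·4+3/4·4+1/4·4=5; next y=-1/10·0+1/2·5=2.5
n=1: y=2.5, sp=4, e=sp−y=1.5; I=5.5, D=e−e_prev=-2.5; u=1/4·1.5+3/4·5.5+1/4·(-2.5)=3.875; next y=-1/10·2.5+1/2·3.875=1.6875
n=2: y=1.6875, sp=4, e=sp−y=2.3125; I=7.8125, D=e−e_prev=0.8125; u=1/4·2.3125+3/4·7.8125+1/4·0.8125=6.640625; next y=-1/10·1.6875+1/2·6.640625≈3.151563
n=3: y≈3.151563, sp=4, e=sp−y≈0.848438; I≈8.660938, D=e−e_prev≈-1.464063; u=1/4·0.848438+3/4·8.660938+1/4·(-1.464063)≈6.341797; next y=-1/10·3.151563+1/2·6.341797≈2.855742
n=4: y≈2.855742, sp=4, e=sp−y≈1.144258; I≈9.805195, D=e−e_prev≈0.295820; u=1/4·1.144258+3/4·9.805195+1/4·0.295820≈7.713916; next y=-1/10·2.855742+1/2·7.713916≈3.571384
n=5: y≈3.571384, sp=4, e=sp−y≈0.428616; I≈10.233812, D=e−e_prev≈-0.715642; u=1/4·0.428616+3/4·10.233812+1/4·(-0.715642)≈7.603602; next y=-1/10·3.571384+1/2·7.603602≈3.444663
n=6: y≈3.444663, sp=3, e=sp−y≈-0.444663; I≈9.789149, D=e−e_prev≈-0.873279; u=1/4·(-0.444663)+3/4·9.789149+1/4·(-0.873279)≈7.012376; next y=-1/10·3.444663+1/2·7.012376≈3.161722
n=7: y≈3.161722, sp=3, e=sp−y≈-0.161722; I≈9.627427, D=e−e_prev≈0.282941; u=1/4·(-0.161722)+3/4·9.627427+1/4·0.282941≈7.250875; next y=-1/10·3.161722+1/2·7.250875≈3.309265
n=8: y≈3.309265, sp=3, e=sp−y≈-0.309265; I≈9.318162, D=e−e_prev≈-0.147544; u=1/4·(-0.309265)+3/4·9.318162+1/4·(-0.147544)≈6.874419; next y=-1/10·3.309265+1/2·6.874419≈3.106283
n=9: y≈3.106283, sp=3, e=sp−y≈-0.106283; I≈9.211879, D=e−e_prev≈0.202982; u=1/4·(-0.106283)+3/4·9.211879+1/4·0.202982≈6.933084; next y=-1/10·3.106283+1/2·6.933084≈3.155914
n=10: y≈3.155914, sp=3, e=sp−y≈-0.155914; I≈9.055965, D=e−e_prev≈-0.049631; u=1/4·(-0.155914)+3/4·9.055965+1/4·(-0.049631)≈6.740588; next y=-1/10·3.155914+1/2·6.740588≈3.054702
n=11: y≈3.054702, sp=3, e=sp−y≈-0.054702; I≈9.001263, D=e−e_prev≈0.101211; u=1/4·(-0.054702)+3/4·9.001263+1/4·0.101211≈6.762574; next y=-1/10·3.054702+1/2·6.762574≈3.075817

0 4 5.000 0.000
1 4 3.875 2.500
2 4 6.641 1.688
3 4 6.342 3.152
4 4 7.714 2.856
5 4 7.604 3.571
6 3 7.012 3.445
7 3 7.251 3.162
8 3 6.874 3.309
9 3 6.933 3.106
10 3 6.741 3.156
11 3 6.763 3.055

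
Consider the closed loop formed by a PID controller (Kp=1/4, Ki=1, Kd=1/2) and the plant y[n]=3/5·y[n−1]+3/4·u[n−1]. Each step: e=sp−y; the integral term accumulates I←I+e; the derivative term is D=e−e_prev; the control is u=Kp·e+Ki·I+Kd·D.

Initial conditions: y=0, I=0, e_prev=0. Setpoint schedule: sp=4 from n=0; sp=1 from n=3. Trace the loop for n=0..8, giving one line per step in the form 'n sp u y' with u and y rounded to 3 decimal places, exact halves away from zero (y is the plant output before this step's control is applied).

0 4 7.000 0.000
1 4 -0.188 5.250
2 4 5.109 3.009
3 1 -4.870 5.637
4 1 3.644 -0.270
5 1 -3.011 2.571
6 1 2.590 -0.716
7 1 -1.238 1.513
8 1 2.047 -0.021

(exact arithmetic carried between steps; '≈' marks a value shown rounded to 6 d.p. or computed from one; I and e_prev carry over from the previous line; the table rounds u and y to 3 d.p., halves away from zero)
n=0: y=0, sp=4, e=sp−y=4; I=4, D=e−e_prev=4; u=1/4·4+1·4+1/2·4=7; next y=3/5·0+3/4·7=5.25
n=1: y=5.25, sp=4, e=sp−y=-1.25; I=2.75, D=e−e_prev=-5.25; u=1/4·(-1.25)+1·2.75+1/2·(-5.25)=-0.1875; next y=3/5·5.25+3/4·(-0.1875)=3.009375
n=2: y=3.009375, sp=4, e=sp−y=0.990625; I=3.740625, D=e−e_prev=2.240625; u=1/4·0.990625+1·3.740625+1/2·2.240625≈5.108594; next y=3/5·3.009375+3/4·5.108594≈5.637070
n=3: y≈5.637070, sp=1, e=sp−y≈-4.637070; I≈-0.896445, D=e−e_prev≈-5.627695; u=1/4·(-4.637070)+1·(-0.896445)+1/2·(-5.627695)≈-4.869561; next y=3/5·5.637070+3/4·(-4.869561)≈-0.269928
n=4: y≈-0.269928, sp=1, e=sp−y≈1.269928; I≈0.373483, D=e−e_prev≈5.906999; u=1/4·1.269928+1·0.373483+1/2·5.906999≈3.644464; next y=3/5·(-0.269928)+3/4·3.644464≈2.571391
n=5: y≈2.571391, sp=1, e=sp−y≈-1.571391; I≈-1.197908, D=e−e_prev≈-2.841319; u=1/4·(-1.571391)+1·(-1.197908)+1/2·(-2.841319)≈-3.011416; next y=3/5·2.571391+3/4·(-3.011416)≈-0.715727
n=6: y≈-0.715727, sp=1, e=sp−y≈1.715727; I≈0.517819, D=e−e_prev≈3.287118; u=1/4·1.715727+1·0.517819+1/2·3.287118≈2.590310; next y=3/5·(-0.715727)+3/4·2.590310≈1.513296
n=7: y≈1.513296, sp=1, e=sp−y≈-0.513296; I≈0.004523, D=e−e_prev≈-2.229023; u=1/4·(-0.513296)+1·0.004523+1/2·(-2.229023)≈-1.238313; next y=3/5·1.513296+3/4·(-1.238313)≈-0.020757
n=8: y≈-0.020757, sp=1, e=sp−y≈1.020757; I≈1.025280, D=e−e_prev≈1.534053; u=1/4·1.020757+1·1.025280+1/2·1.534053≈2.047496; next y=3/5·(-0.020757)+3/4·2.047496≈1.523167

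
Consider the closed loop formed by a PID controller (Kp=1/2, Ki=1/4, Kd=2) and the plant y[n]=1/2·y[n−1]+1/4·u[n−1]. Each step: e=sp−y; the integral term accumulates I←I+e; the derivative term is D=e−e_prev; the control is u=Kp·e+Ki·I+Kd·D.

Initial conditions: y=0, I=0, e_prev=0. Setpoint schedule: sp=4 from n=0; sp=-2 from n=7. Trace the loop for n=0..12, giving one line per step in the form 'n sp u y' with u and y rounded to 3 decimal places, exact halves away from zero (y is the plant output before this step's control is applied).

0 4 11.000 0.000
1 4 -3.563 2.750
2 4 8.480 0.484
3 4 -0.336 2.362
4 4 7.308 1.097
5 4 1.988 2.376
6 4 6.851 1.685
7 -2 -12.846 2.555
8 -2 12.101 -1.934
9 -2 -7.872 2.058
10 -2 7.340 -0.939
11 -2 -5.257 1.366
12 -2 4.002 -0.631

(exact arithmetic carried between steps; '≈' marks a value shown rounded to 6 d.p. or computed from one; I and e_prev carry over from the previous line; the table rounds u and y to 3 d.p., halves away from zero)
n=0: y=0, sp=4, e=sp−y=4; I=4, D=e−e_prev=4; u=1/2·4+1/4·4+2·4=11; next y=1/2·0+1/4·11=2.75
n=1: y=2.75, sp=4, e=sp−y=1.25; I=5.25, D=e−e_prev=-2.75; u=1/2·1.25+1/4·5.25+2·(-2.75)=-3.5625; next y=1/2·2.75+1/4·(-3.5625)=0.484375
n=2: y=0.484375, sp=4, e=sp−y=3.515625; I=8.765625, D=e−e_prev=2.265625; u=1/2·3.515625+1/4·8.765625+2·2.265625≈8.480469; next y=1/2·0.484375+1/4·8.480469≈2.362305
n=3: y≈2.362305, sp=4, e=sp−y≈1.637695; I≈10.403320, D=e−e_prev≈-1.877930; u=1/2·1.637695+1/4·10.403320+2·(-1.877930)≈-0.336182; next y=1/2·2.362305+1/4·(-0.336182)≈1.097107
n=4: y≈1.097107, sp=4, e=sp−y≈2.902893; I≈13.306213, D=e−e_prev≈1.265198; u=1/2·2.902893+1/4·13.306213+2·1.265198≈7.308395; next y=1/2·1.097107+1/4·7.308395≈2.375652
n=5: y≈2.375652, sp=4, e=sp−y≈1.624348; I≈14.930561, D=e−e_prev≈-1.278545; u=1/2·1.624348+1/4·14.930561+2·(-1.278545)≈1.987723; next y=1/2·2.375652+1/4·1.987723≈1.684757
n=6: y≈1.684757, sp=4, e=sp−y≈2.315243; I≈17.245804, D=e−e_prev≈0.690895; u=1/2·2.315243+1/4·17.245804+2·0.690895≈6.850863; next y=1/2·1.684757+1/4·6.850863≈2.555094
n=7: y≈2.555094, sp=-2, e=sp−y≈-4.555094; I≈12.690710, D=e−e_prev≈-6.870337; u=1/2·(-4.555094)+1/4·12.690710+2·(-6.870337)≈-12.845544; next y=1/2·2.555094+1/4·(-12.845544)≈-1.933839
n=8: y≈-1.933839, sp=-2, e=sp−y≈-0.066161; I≈12.624549, D=e−e_prev≈4.488933; u=1/2·(-0.066161)+1/4·12.624549+2·4.488933≈12.100923; next y=1/2·(-1.933839)+1/4·12.100923≈2.058311
n=9: y≈2.058311, sp=-2, e=sp−y≈-4.058311; I≈8.566237, D=e−e_prev≈-3.992150; u=1/2·(-4.058311)+1/4·8.566237+2·(-3.992150)≈-7.871897; next y=1/2·2.058311+1/4·(-7.871897)≈-0.938819
n=10: y≈-0.938819, sp=-2, e=sp−y≈-1.061181; I≈7.505056, D=e−e_prev≈2.997130; u=1/2·(-1.061181)+1/4·7.505056+2·2.997130≈7.339933; next y=1/2·(-0.938819)+1/4·7.339933≈1.365574
n=11: y≈1.365574, sp=-2, e=sp−y≈-3.365574; I≈4.139482, D=e−e_prev≈-2.304393; u=1/2·(-3.365574)+1/4·4.139482+2·(-2.304393)≈-5.256701; next y=1/2·1.365574+1/4·(-5.256701)≈-0.631388
n=12: y≈-0.631388, sp=-2, e=sp−y≈-1.368612; I≈2.770870, D=e−e_prev≈1.996962; u=1/2·(-1.368612)+1/4·2.770870+2·1.996962≈4.002337; next y=1/2·(-0.631388)+1/4·4.002337≈0.684890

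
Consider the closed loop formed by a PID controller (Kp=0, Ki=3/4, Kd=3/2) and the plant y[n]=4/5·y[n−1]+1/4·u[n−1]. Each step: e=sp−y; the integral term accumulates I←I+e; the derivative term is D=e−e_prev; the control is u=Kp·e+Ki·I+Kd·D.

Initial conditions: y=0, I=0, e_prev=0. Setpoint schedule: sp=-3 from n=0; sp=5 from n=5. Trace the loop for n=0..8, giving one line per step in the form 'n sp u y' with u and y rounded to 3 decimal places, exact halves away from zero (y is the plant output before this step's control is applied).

(exact arithmetic carried between steps; '≈' marks a value shown rounded to 6 d.p. or computed from one; I and e_prev carry over from the previous line; the table rounds u and y to 3 d.p., halves away from zero)
n=0: y=0, sp=-3, e=sp−y=-3; I=-3, D=e−e_prev=-3; u=0·(-3)+3/4·(-3)+3/2·(-3)=-6.75; next y=4/5·0+1/4·(-6.75)=-1.6875
n=1: y=-1.6875, sp=-3, e=sp−y=-1.3125; I=-4.3125, D=e−e_prev=1.6875; u=0·(-1.3125)+3/4·(-4.3125)+3/2·1.6875=-0.703125; next y=4/5·(-1.6875)+1/4·(-0.703125)≈-1.525781
n=2: y≈-1.525781, sp=-3, e=sp−y≈-1.474219; I≈-5.786719, D=e−e_prev≈-0.161719; u=0·(-1.474219)+3/4·(-5.786719)+3/2·(-0.161719)≈-4.582617; next y=4/5·(-1.525781)+1/4·(-4.582617)≈-2.366279
n=3: y≈-2.366279, sp=-3, e=sp−y≈-0.633721; I≈-6.420439, D=e−e_prev≈0.840498; u=0·(-0.633721)+3/4·(-6.420439)+3/2·0.840498≈-3.554583; next y=4/5·(-2.366279)+1/4·(-3.554583)≈-2.781669
n=4: y≈-2.781669, sp=-3, e=sp−y≈-0.218331; I≈-6.638770, D=e−e_prev≈0.415390; u=0·(-0.218331)+3/4·(-6.638770)+3/2·0.415390≈-4.355993; next y=4/5·(-2.781669)+1/4·(-4.355993)≈-3.314334
n=5: y≈-3.314334, sp=5, e=sp−y≈8.314334; I≈1.675563, D=e−e_prev≈8.532664; u=0·8.314334+3/4·1.675563+3/2·8.532664≈14.055669; next y=4/5·(-3.314334)+1/4·14.055669≈0.862450
n=6: y≈0.862450, sp=5, e=sp−y≈4.137550; I≈5.813113, D=e−e_prev≈-4.176784; u=0·4.137550+3/4·5.813113+3/2·(-4.176784)≈-1.905341; next y=4/5·0.862450+1/4·(-1.905341)≈0.213625
n=7: y≈0.213625, sp=5, e=sp−y≈4.786375; I≈10.599488, D=e−e_prev≈0.648825; u=0·4.786375+3/4·10.599488+3/2·0.648825≈8.922854; next y=4/5·0.213625+1/4·8.922854≈2.401613
n=8: y≈2.401613, sp=5, e=sp−y≈2.598387; I≈13.197874, D=e−e_prev≈-2.187988; u=0·2.598387+3/4·13.197874+3/2·(-2.187988)≈6.616423; next y=4/5·2.401613+1/4·6.616423≈3.575397

0 -3 -6.750 0.000
1 -3 -0.703 -1.688
2 -3 -4.583 -1.526
3 -3 -3.555 -2.366
4 -3 -4.356 -2.782
5 5 14.056 -3.314
6 5 -1.905 0.862
7 5 8.923 0.214
8 5 6.616 2.402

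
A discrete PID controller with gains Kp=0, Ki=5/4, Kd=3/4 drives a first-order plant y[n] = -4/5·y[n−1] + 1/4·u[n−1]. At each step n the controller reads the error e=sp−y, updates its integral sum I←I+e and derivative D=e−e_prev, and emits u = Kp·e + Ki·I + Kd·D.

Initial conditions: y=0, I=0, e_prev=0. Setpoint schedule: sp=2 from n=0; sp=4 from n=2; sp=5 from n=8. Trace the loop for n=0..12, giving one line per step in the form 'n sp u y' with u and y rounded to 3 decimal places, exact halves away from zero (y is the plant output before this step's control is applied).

0 2 4.000 0.000
1 2 3.000 1.000
2 4 11.100 -0.050
3 4 8.145 2.815
4 4 17.837 -0.216
5 4 11.138 4.632
6 4 25.089 -0.921
7 4 11.216 7.009
8 5 35.027 -2.803
9 5 9.067 10.999
10 5 46.983 -6.533
11 5 1.241 16.972
12 5 64.383 -13.267

(exact arithmetic carried between steps; '≈' marks a value shown rounded to 6 d.p. or computed from one; I and e_prev carry over from the previous line; the table rounds u and y to 3 d.p., halves away from zero)
n=0: y=0, sp=2, e=sp−y=2; I=2, D=e−e_prev=2; u=0·2+5/4·2+3/4·2=4; next y=-4/5·0+1/4·4=1
n=1: y=1, sp=2, e=sp−y=1; I=3, D=e−e_prev=-1; u=0·1+5/4·3+3/4·(-1)=3; next y=-4/5·1+1/4·3=-0.05
n=2: y=-0.05, sp=4, e=sp−y=4.05; I=7.05, D=e−e_prev=3.05; u=0·4.05+5/4·7.05+3/4·3.05=11.1; next y=-4/5·(-0.05)+1/4·11.1=2.815
n=3: y=2.815, sp=4, e=sp−y=1.185; I=8.235, D=e−e_prev=-2.865; u=0·1.185+5/4·8.235+3/4·(-2.865)=8.145; next y=-4/5·2.815+1/4·8.145=-0.21575
n=4: y=-0.21575, sp=4, e=sp−y=4.21575; I=12.45075, D=e−e_prev=3.03075; u=0·4.21575+5/4·12.45075+3/4·3.03075=17.8365; next y=-4/5·(-0.21575)+1/4·17.8365=4.631725
n=5: y=4.631725, sp=4, e=sp−y=-0.631725; I=11.819025, D=e−e_prev=-4.847475; u=0·(-0.631725)+5/4·11.819025+3/4·(-4.847475)=11.138175; next y=-4/5·4.631725+1/4·11.138175≈-0.920836
n=6: y≈-0.920836, sp=4, e=sp−y≈4.920836; I≈16.739861, D=e−e_prev≈5.552561; u=0·4.920836+5/4·16.739861+3/4·5.552561≈25.089248; next y=-4/5·(-0.920836)+1/4·25.089248≈7.008981
n=7: y≈7.008981, sp=4, e=sp−y≈-3.008981; I≈13.730880, D=e−e_prev≈-7.929817; u=0·(-3.008981)+5/4·13.730880+3/4·(-7.929817)≈11.216238; next y=-4/5·7.008981+1/4·11.216238≈-2.803125
n=8: y≈-2.803125, sp=5, e=sp−y≈7.803125; I≈21.534006, D=e−e_prev≈10.812106; u=0·7.803125+5/4·21.534006+3/4·10.812106≈35.026587; next y=-4/5·(-2.803125)+1/4·35.026587≈10.999147
n=9: y≈10.999147, sp=5, e=sp−y≈-5.999147; I≈15.534859, D=e−e_prev≈-13.802272; u=0·(-5.999147)+5/4·15.534859+3/4·(-13.802272)≈9.066869; next y=-4/5·10.999147+1/4·9.066869≈-6.532600
n=10: y≈-6.532600, sp=5, e=sp−y≈11.532600; I≈27.067459, D=e−e_prev≈17.531747; u=0·11.532600+5/4·27.067459+3/4·17.531747≈46.983134; next y=-4/5·(-6.532600)+1/4·46.983134≈16.971864
n=11: y≈16.971864, sp=5, e=sp−y≈-11.971864; I≈15.095595, D=e−e_prev≈-23.504464; u=0·(-11.971864)+5/4·15.095595+3/4·(-23.504464)≈1.241146; next y=-4/5·16.971864+1/4·1.241146≈-13.267204
n=12: y≈-13.267204, sp=5, e=sp−y≈18.267204; I≈33.362800, D=e−e_prev≈30.239068; u=0·18.267204+5/4·33.362800+3/4·30.239068≈64.382801; next y=-4/5·(-13.267204)+1/4·64.382801≈26.709464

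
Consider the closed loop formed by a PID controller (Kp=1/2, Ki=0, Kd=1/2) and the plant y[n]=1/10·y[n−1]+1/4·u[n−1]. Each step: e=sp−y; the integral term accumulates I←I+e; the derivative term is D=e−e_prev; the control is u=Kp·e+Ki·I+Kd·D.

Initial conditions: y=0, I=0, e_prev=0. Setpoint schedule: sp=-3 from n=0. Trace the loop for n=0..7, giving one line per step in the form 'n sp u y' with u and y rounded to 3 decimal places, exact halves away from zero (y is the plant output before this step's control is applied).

(exact arithmetic carried between steps; '≈' marks a value shown rounded to 6 d.p. or computed from one; I and e_prev carry over from the previous line; the table rounds u and y to 3 d.p., halves away from zero)
n=0: y=0, sp=-3, e=sp−y=-3; I=-3, D=e−e_prev=-3; u=1/2·(-3)+0·(-3)+1/2·(-3)=-3; next y=1/10·0+1/4·(-3)=-0.75
n=1: y=-0.75, sp=-3, e=sp−y=-2.25; I=-5.25, D=e−e_prev=0.75; u=1/2·(-2.25)+0·(-5.25)+1/2·0.75=-0.75; next y=1/10·(-0.75)+1/4·(-0.75)=-0.2625
n=2: y=-0.2625, sp=-3, e=sp−y=-2.7375; I=-7.9875, D=e−e_prev=-0.4875; u=1/2·(-2.7375)+0·(-7.9875)+1/2·(-0.4875)=-1.6125; next y=1/10·(-0.2625)+1/4·(-1.6125)=-0.429375
n=3: y=-0.429375, sp=-3, e=sp−y=-2.570625; I=-10.558125, D=e−e_prev=0.166875; u=1/2·(-2.570625)+0·(-10.558125)+1/2·0.166875=-1.201875; next y=1/10·(-0.429375)+1/4·(-1.201875)≈-0.343406
n=4: y≈-0.343406, sp=-3, e=sp−y≈-2.656594; I≈-13.214719, D=e−e_prev≈-0.085969; u=1/2·(-2.656594)+0·(-13.214719)+1/2·(-0.085969)≈-1.371281; next y=1/10·(-0.343406)+1/4·(-1.371281)≈-0.377161
n=5: y≈-0.377161, sp=-3, e=sp−y≈-2.622839; I≈-15.837558, D=e−e_prev≈0.033755; u=1/2·(-2.622839)+0·(-15.837558)+1/2·0.033755≈-1.294542; next y=1/10·(-0.377161)+1/4·(-1.294542)≈-0.361352
n=6: y≈-0.361352, sp=-3, e=sp−y≈-2.638648; I≈-18.476206, D=e−e_prev≈-0.015809; u=1/2·(-2.638648)+0·(-18.476206)+1/2·(-0.015809)≈-1.327229; next y=1/10·(-0.361352)+1/4·(-1.327229)≈-0.367942
n=7: y≈-0.367942, sp=-3, e=sp−y≈-2.632058; I≈-21.108264, D=e−e_prev≈0.006591; u=1/2·(-2.632058)+0·(-21.108264)+1/2·0.006591≈-1.312733; next y=1/10·(-0.367942)+1/4·(-1.312733)≈-0.364978

0 -3 -3.000 0.000
1 -3 -0.750 -0.750
2 -3 -1.613 -0.263
3 -3 -1.202 -0.429
4 -3 -1.371 -0.343
5 -3 -1.295 -0.377
6 -3 -1.327 -0.361
7 -3 -1.313 -0.368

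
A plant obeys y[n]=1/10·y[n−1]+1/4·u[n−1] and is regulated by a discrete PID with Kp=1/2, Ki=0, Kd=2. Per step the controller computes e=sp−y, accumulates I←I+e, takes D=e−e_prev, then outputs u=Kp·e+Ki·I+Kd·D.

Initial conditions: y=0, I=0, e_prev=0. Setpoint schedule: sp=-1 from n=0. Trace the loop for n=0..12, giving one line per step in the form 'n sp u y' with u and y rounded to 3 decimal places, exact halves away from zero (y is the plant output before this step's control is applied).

0 -1 -2.500 0.000
1 -1 1.063 -0.625
2 -1 -2.258 0.203
3 -1 1.267 -0.544
4 -1 -2.244 0.262
5 -1 1.361 -0.535
6 -1 -2.287 0.287
7 -1 1.431 -0.543
8 -1 -2.345 0.303
9 -1 1.497 -0.556
10 -1 -2.408 0.319
11 -1 1.562 -0.570
12 -1 -2.474 0.334

(exact arithmetic carried between steps; '≈' marks a value shown rounded to 6 d.p. or computed from one; I and e_prev carry over from the previous line; the table rounds u and y to 3 d.p., halves away from zero)
n=0: y=0, sp=-1, e=sp−y=-1; I=-1, D=e−e_prev=-1; u=1/2·(-1)+0·(-1)+2·(-1)=-2.5; next y=1/10·0+1/4·(-2.5)=-0.625
n=1: y=-0.625, sp=-1, e=sp−y=-0.375; I=-1.375, D=e−e_prev=0.625; u=1/2·(-0.375)+0·(-1.375)+2·0.625=1.0625; next y=1/10·(-0.625)+1/4·1.0625=0.203125
n=2: y=0.203125, sp=-1, e=sp−y=-1.203125; I=-2.578125, D=e−e_prev=-0.828125; u=1/2·(-1.203125)+0·(-2.578125)+2·(-0.828125)≈-2.257813; next y=1/10·0.203125+1/4·(-2.257813)≈-0.544141
n=3: y≈-0.544141, sp=-1, e=sp−y≈-0.455859; I≈-3.033984, D=e−e_prev≈0.747266; u=1/2·(-0.455859)+0·(-3.033984)+2·0.747266≈1.266602; next y=1/10·(-0.544141)+1/4·1.266602≈0.262236
n=4: y≈0.262236, sp=-1, e=sp−y≈-1.262236; I≈-4.296221, D=e−e_prev≈-0.806377; u=1/2·(-1.262236)+0·(-4.296221)+2·(-0.806377)≈-2.243872; next y=1/10·0.262236+1/4·(-2.243872)≈-0.534744
n=5: y≈-0.534744, sp=-1, e=sp−y≈-0.465256; I≈-4.761476, D=e−e_prev≈0.796981; u=1/2·(-0.465256)+0·(-4.761476)+2·0.796981≈1.361334; next y=1/10·(-0.534744)+1/4·1.361334≈0.286859
n=6: y≈0.286859, sp=-1, e=sp−y≈-1.286859; I≈-6.048335, D=e−e_prev≈-0.821603; u=1/2·(-1.286859)+0·(-6.048335)+2·(-0.821603)≈-2.286636; next y=1/10·0.286859+1/4·(-2.286636)≈-0.542973
n=7: y≈-0.542973, sp=-1, e=sp−y≈-0.457027; I≈-6.505362, D=e−e_prev≈0.829832; u=1/2·(-0.457027)+0·(-6.505362)+2·0.829832≈1.431151; next y=1/10·(-0.542973)+1/4·1.431151≈0.303490
n=8: y≈0.303490, sp=-1, e=sp−y≈-1.303490; I≈-7.808853, D=e−e_prev≈-0.846464; u=1/2·(-1.303490)+0·(-7.808853)+2·(-0.846464)≈-2.344672; next y=1/10·0.303490+1/4·(-2.344672)≈-0.555819
n=9: y≈-0.555819, sp=-1, e=sp−y≈-0.444181; I≈-8.253033, D=e−e_prev≈0.859309; u=1/2·(-0.444181)+0·(-8.253033)+2·0.859309≈1.496528; next y=1/10·(-0.555819)+1/4·1.496528≈0.318550
n=10: y≈0.318550, sp=-1, e=sp−y≈-1.318550; I≈-9.571584, D=e−e_prev≈-0.874369; u=1/2·(-1.318550)+0·(-9.571584)+2·(-0.874369)≈-2.408014; next y=1/10·0.318550+1/4·(-2.408014)≈-0.570148
n=11: y≈-0.570148, sp=-1, e=sp−y≈-0.429852; I≈-10.001435, D=e−e_prev≈0.888699; u=1/2·(-0.429852)+0·(-10.001435)+2·0.888699≈1.562471; next y=1/10·(-0.570148)+1/4·1.562471≈0.333603
n=12: y≈0.333603, sp=-1, e=sp−y≈-1.333603; I≈-11.335038, D=e−e_prev≈-0.903751; u=1/2·(-1.333603)+0·(-11.335038)+2·(-0.903751)≈-2.474304; next y=1/10·0.333603+1/4·(-2.474304)≈-0.585216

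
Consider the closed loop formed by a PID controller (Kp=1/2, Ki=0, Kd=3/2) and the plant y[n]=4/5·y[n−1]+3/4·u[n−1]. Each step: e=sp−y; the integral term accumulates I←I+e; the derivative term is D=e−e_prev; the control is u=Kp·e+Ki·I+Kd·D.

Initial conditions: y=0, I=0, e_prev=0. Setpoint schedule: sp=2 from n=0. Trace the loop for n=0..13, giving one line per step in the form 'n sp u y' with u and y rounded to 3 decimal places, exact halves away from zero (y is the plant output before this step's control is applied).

(exact arithmetic carried between steps; '≈' marks a value shown rounded to 6 d.p. or computed from one; I and e_prev carry over from the previous line; the table rounds u and y to 3 d.p., halves away from zero)
n=0: y=0, sp=2, e=sp−y=2; I=2, D=e−e_prev=2; u=1/2·2+0·2+3/2·2=4; next y=4/5·0+3/4·4=3
n=1: y=3, sp=2, e=sp−y=-1; I=1, D=e−e_prev=-3; u=1/2·(-1)+0·1+3/2·(-3)=-5; next y=4/5·3+3/4·(-5)=-1.35
n=2: y=-1.35, sp=2, e=sp−y=3.35; I=4.35, D=e−e_prev=4.35; u=1/2·3.35+0·4.35+3/2·4.35=8.2; next y=4/5·(-1.35)+3/4·8.2=5.07
n=3: y=5.07, sp=2, e=sp−y=-3.07; I=1.28, D=e−e_prev=-6.42; u=1/2·(-3.07)+0·1.28+3/2·(-6.42)=-11.165; next y=4/5·5.07+3/4·(-11.165)=-4.31775
n=4: y=-4.31775, sp=2, e=sp−y=6.31775; I=7.59775, D=e−e_prev=9.38775; u=1/2·6.31775+0·7.59775+3/2·9.38775=17.2405; next y=4/5·(-4.31775)+3/4·17.2405=9.476175
n=5: y=9.476175, sp=2, e=sp−y=-7.476175; I=0.121575, D=e−e_prev=-13.793925; u=1/2·(-7.476175)+0·0.121575+3/2·(-13.793925)=-24.428975; next y=4/5·9.476175+3/4·(-24.428975)≈-10.740791
n=6: y≈-10.740791, sp=2, e=sp−y≈12.740791; I≈12.862366, D=e−e_prev≈20.216966; u=1/2·12.740791+0·12.862366+3/2·20.216966≈36.695845; next y=4/5·(-10.740791)+3/4·36.695845≈18.929251
n=7: y≈18.929251, sp=2, e=sp−y≈-16.929251; I≈-4.066885, D=e−e_prev≈-29.670042; u=1/2·(-16.929251)+0·(-4.066885)+3/2·(-29.670042)≈-52.969688; next y=4/5·18.929251+3/4·(-52.969688)≈-24.583866
n=8: y≈-24.583866, sp=2, e=sp−y≈26.583866; I≈22.516981, D=e−e_prev≈43.513116; u=1/2·26.583866+0·22.516981+3/2·43.513116≈78.561607; next y=4/5·(-24.583866)+3/4·78.561607≈39.254113
n=9: y≈39.254113, sp=2, e=sp−y≈-37.254113; I≈-14.737132, D=e−e_prev≈-63.837979; u=1/2·(-37.254113)+0·(-14.737132)+3/2·(-63.837979)≈-114.384025; next y=4/5·39.254113+3/4·(-114.384025)≈-54.384728
n=10: y≈-54.384728, sp=2, e=sp−y≈56.384728; I≈41.647596, D=e−e_prev≈93.638841; u=1/2·56.384728+0·41.647596+3/2·93.638841≈168.650626; next y=4/5·(-54.384728)+3/4·168.650626≈82.980187
n=11: y≈82.980187, sp=2, e=sp−y≈-80.980187; I≈-39.332591, D=e−e_prev≈-137.364915; u=1/2·(-80.980187)+0·(-39.332591)+3/2·(-137.364915)≈-246.537466; next y=4/5·82.980187+3/4·(-246.537466)≈-118.518950
n=12: y≈-118.518950, sp=2, e=sp−y≈120.518950; I≈81.186359, D=e−e_prev≈201.499137; u=1/2·120.518950+0·81.186359+3/2·201.499137≈362.508180; next y=4/5·(-118.518950)+3/4·362.508180≈177.065975
n=13: y≈177.065975, sp=2, e=sp−y≈-175.065975; I≈-93.879616, D=e−e_prev≈-295.584925; u=1/2·(-175.065975)+0·(-93.879616)+3/2·(-295.584925)≈-530.910375; next y=4/5·177.065975+3/4·(-530.910375)≈-256.530001

0 2 4.000 0.000
1 2 -5.000 3.000
2 2 8.200 -1.350
3 2 -11.165 5.070
4 2 17.241 -4.318
5 2 -24.429 9.476
6 2 36.696 -10.741
7 2 -52.970 18.929
8 2 78.562 -24.584
9 2 -114.384 39.254
10 2 168.651 -54.385
11 2 -246.537 82.980
12 2 362.508 -118.519
13 2 -530.910 177.066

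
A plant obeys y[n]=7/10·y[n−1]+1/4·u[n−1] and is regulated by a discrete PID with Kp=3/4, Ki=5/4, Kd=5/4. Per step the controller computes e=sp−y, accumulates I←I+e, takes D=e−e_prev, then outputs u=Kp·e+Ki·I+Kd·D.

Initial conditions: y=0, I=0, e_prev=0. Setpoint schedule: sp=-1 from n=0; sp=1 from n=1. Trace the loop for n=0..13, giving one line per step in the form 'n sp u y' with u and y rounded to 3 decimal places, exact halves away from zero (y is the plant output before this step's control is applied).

0 -1 -3.250 0.000
1 1 5.891 -0.813
2 1 -0.938 0.904
3 1 2.971 0.398
4 1 1.066 1.022
5 1 1.948 0.982
6 1 1.295 1.174
7 1 1.411 1.146
8 1 1.164 1.155
9 1 1.162 1.099
10 1 1.096 1.060
11 1 1.115 1.016
12 1 1.125 0.990
13 1 1.156 0.974

(exact arithmetic carried between steps; '≈' marks a value shown rounded to 6 d.p. or computed from one; I and e_prev carry over from the previous line; the table rounds u and y to 3 d.p., halves away from zero)
n=0: y=0, sp=-1, e=sp−y=-1; I=-1, D=e−e_prev=-1; u=3/4·(-1)+5/4·(-1)+5/4·(-1)=-3.25; next y=7/10·0+1/4·(-3.25)=-0.8125
n=1: y=-0.8125, sp=1, e=sp−y=1.8125; I=0.8125, D=e−e_prev=2.8125; u=3/4·1.8125+5/4·0.8125+5/4·2.8125=5.890625; next y=7/10·(-0.8125)+1/4·5.890625≈0.903906
n=2: y≈0.903906, sp=1, e=sp−y≈0.096094; I≈0.908594, D=e−e_prev≈-1.716406; u=3/4·0.096094+5/4·0.908594+5/4·(-1.716406)≈-0.937695; next y=7/10·0.903906+1/4·(-0.937695)≈0.398311
n=3: y≈0.398311, sp=1, e=sp−y≈0.601689; I≈1.510283, D=e−e_prev≈0.505596; u=3/4·0.601689+5/4·1.510283+5/4·0.505596≈2.971116; next y=7/10·0.398311+1/4·2.971116≈1.021596
n=4: y≈1.021596, sp=1, e=sp−y≈-0.021596; I≈1.488687, D=e−e_prev≈-0.623286; u=3/4·(-0.021596)+5/4·1.488687+5/4·(-0.623286)≈1.065554; next y=7/10·1.021596+1/4·1.065554≈0.981506
n=5: y≈0.981506, sp=1, e=sp−y≈0.018494; I≈1.507181, D=e−e_prev≈0.040090; u=3/4·0.018494+5/4·1.507181+5/4·0.040090≈1.947960; next y=7/10·0.981506+1/4·1.947960≈1.174044
n=6: y≈1.174044, sp=1, e=sp−y≈-0.174044; I≈1.333137, D=e−e_prev≈-0.192538; u=3/4·(-0.174044)+5/4·1.333137+5/4·(-0.192538)≈1.295215; next y=7/10·1.174044+1/4·1.295215≈1.145635
n=7: y≈1.145635, sp=1, e=sp−y≈-0.145635; I≈1.187502, D=e−e_prev≈0.028409; u=3/4·(-0.145635)+5/4·1.187502+5/4·0.028409≈1.410663; next y=7/10·1.145635+1/4·1.410663≈1.154610
n=8: y≈1.154610, sp=1, e=sp−y≈-0.154610; I≈1.032892, D=e−e_prev≈-0.008975; u=3/4·(-0.154610)+5/4·1.032892+5/4·(-0.008975)≈1.163938; next y=7/10·1.154610+1/4·1.163938≈1.099212
n=9: y≈1.099212, sp=1, e=sp−y≈-0.099212; I≈0.933680, D=e−e_prev≈0.055399; u=3/4·(-0.099212)+5/4·0.933680+5/4·0.055399≈1.161940; next y=7/10·1.099212+1/4·1.161940≈1.059933
n=10: y≈1.059933, sp=1, e=sp−y≈-0.059933; I≈0.873747, D=e−e_prev≈0.039279; u=3/4·(-0.059933)+5/4·0.873747+5/4·0.039279≈1.096332; next y=7/10·1.059933+1/4·1.096332≈1.016036
n=11: y≈1.016036, sp=1, e=sp−y≈-0.016036; I≈0.857711, D=e−e_prev≈0.043897; u=3/4·(-0.016036)+5/4·0.857711+5/4·0.043897≈1.114983; next y=7/10·1.016036+1/4·1.114983≈0.989971
n=12: y≈0.989971, sp=1, e=sp−y≈0.010029; I≈0.867740, D=e−e_prev≈0.026065; u=3/4·0.010029+5/4·0.867740+5/4·0.026065≈1.124778; next y=7/10·0.989971+1/4·1.124778≈0.974174
n=13: y≈0.974174, sp=1, e=sp−y≈0.025826; I≈0.893566, D=e−e_prev≈0.015797; u=3/4·0.025826+5/4·0.893566+5/4·0.015797≈1.156072; next y=7/10·0.974174+1/4·1.156072≈0.970940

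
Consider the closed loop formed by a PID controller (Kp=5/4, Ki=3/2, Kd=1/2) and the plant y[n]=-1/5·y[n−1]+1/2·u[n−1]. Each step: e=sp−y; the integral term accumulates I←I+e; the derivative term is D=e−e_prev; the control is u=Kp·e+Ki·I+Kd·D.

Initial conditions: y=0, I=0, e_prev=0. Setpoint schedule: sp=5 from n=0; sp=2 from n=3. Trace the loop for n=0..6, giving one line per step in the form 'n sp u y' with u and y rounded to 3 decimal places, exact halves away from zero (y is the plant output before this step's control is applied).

(exact arithmetic carried between steps; '≈' marks a value shown rounded to 6 d.p. or computed from one; I and e_prev carry over from the previous line; the table rounds u and y to 3 d.p., halves away from zero)
n=0: y=0, sp=5, e=sp−y=5; I=5, D=e−e_prev=5; u=5/4·5+3/2·5+1/2·5=16.25; next y=-1/5·0+1/2·16.25=8.125
n=1: y=8.125, sp=5, e=sp−y=-3.125; I=1.875, D=e−e_prev=-8.125; u=5/4·(-3.125)+3/2·1.875+1/2·(-8.125)=-5.15625; next y=-1/5·8.125+1/2·(-5.15625)=-4.203125
n=2: y=-4.203125, sp=5, e=sp−y=9.203125; I=11.078125, D=e−e_prev=12.328125; u=5/4·9.203125+3/2·11.078125+1/2·12.328125≈34.285156; next y=-1/5·(-4.203125)+1/2·34.285156≈17.983203
n=3: y≈17.983203, sp=2, e=sp−y≈-15.983203; I≈-4.905078, D=e−e_prev≈-25.186328; u=5/4·(-15.983203)+3/2·(-4.905078)+1/2·(-25.186328)≈-39.929785; next y=-1/5·17.983203+1/2·(-39.929785)≈-23.561533
n=4: y≈-23.561533, sp=2, e=sp−y≈25.561533; I≈20.656455, D=e−e_prev≈41.544736; u=5/4·25.561533+3/2·20.656455+1/2·41.544736≈83.708967; next y=-1/5·(-23.561533)+1/2·83.708967≈46.566790
n=5: y≈46.566790, sp=2, e=sp−y≈-44.566790; I≈-23.910335, D=e−e_prev≈-70.128323; u=5/4·(-44.566790)+3/2·(-23.910335)+1/2·(-70.128323)≈-126.638152; next y=-1/5·46.566790+1/2·(-126.638152)≈-72.632434
n=6: y≈-72.632434, sp=2, e=sp−y≈74.632434; I≈50.722099, D=e−e_prev≈119.199225; u=5/4·74.632434+3/2·50.722099+1/2·119.199225≈228.973304; next y=-1/5·(-72.632434)+1/2·228.973304≈129.013139

0 5 16.250 0.000
1 5 -5.156 8.125
2 5 34.285 -4.203
3 2 -39.930 17.983
4 2 83.709 -23.562
5 2 -126.638 46.567
6 2 228.973 -72.632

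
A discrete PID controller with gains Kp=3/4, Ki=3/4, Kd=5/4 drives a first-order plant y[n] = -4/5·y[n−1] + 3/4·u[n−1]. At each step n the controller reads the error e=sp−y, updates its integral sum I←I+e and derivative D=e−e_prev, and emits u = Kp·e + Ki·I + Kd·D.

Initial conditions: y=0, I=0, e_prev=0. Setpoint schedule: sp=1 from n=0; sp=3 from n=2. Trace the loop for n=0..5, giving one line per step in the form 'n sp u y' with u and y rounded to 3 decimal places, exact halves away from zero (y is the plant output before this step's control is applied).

0 1 2.750 0.000
1 1 -3.422 2.063
2 3 21.126 -4.216
3 3 -48.254 19.218
4 3 163.528 -51.565
5 3 -476.551 163.898

(exact arithmetic carried between steps; '≈' marks a value shown rounded to 6 d.p. or computed from one; I and e_prev carry over from the previous line; the table rounds u and y to 3 d.p., halves away from zero)
n=0: y=0, sp=1, e=sp−y=1; I=1, D=e−e_prev=1; u=3/4·1+3/4·1+5/4·1=2.75; next y=-4/5·0+3/4·2.75=2.0625
n=1: y=2.0625, sp=1, e=sp−y=-1.0625; I=-0.0625, D=e−e_prev=-2.0625; u=3/4·(-1.0625)+3/4·(-0.0625)+5/4·(-2.0625)=-3.421875; next y=-4/5·2.0625+3/4·(-3.421875)≈-4.216406
n=2: y≈-4.216406, sp=3, e=sp−y≈7.216406; I≈7.153906, D=e−e_prev≈8.278906; u=3/4·7.216406+3/4·7.153906+5/4·8.278906≈21.126367; next y=-4/5·(-4.216406)+3/4·21.126367≈19.217900
n=3: y≈19.217900, sp=3, e=sp−y≈-16.217900; I≈-9.063994, D=e−e_prev≈-23.434307; u=3/4·(-16.217900)+3/4·(-9.063994)+5/4·(-23.434307)≈-48.254304; next y=-4/5·19.217900+3/4·(-48.254304)≈-51.565048
n=4: y≈-51.565048, sp=3, e=sp−y≈54.565048; I≈45.501054, D=e−e_prev≈70.782949; u=3/4·54.565048+3/4·45.501054+5/4·70.782949≈163.528263; next y=-4/5·(-51.565048)+3/4·163.528263≈163.898236
n=5: y≈163.898236, sp=3, e=sp−y≈-160.898236; I≈-115.397182, D=e−e_prev≈-215.463285; u=3/4·(-160.898236)+3/4·(-115.397182)+5/4·(-215.463285)≈-476.550669; next y=-4/5·163.898236+3/4·(-476.550669)≈-488.531591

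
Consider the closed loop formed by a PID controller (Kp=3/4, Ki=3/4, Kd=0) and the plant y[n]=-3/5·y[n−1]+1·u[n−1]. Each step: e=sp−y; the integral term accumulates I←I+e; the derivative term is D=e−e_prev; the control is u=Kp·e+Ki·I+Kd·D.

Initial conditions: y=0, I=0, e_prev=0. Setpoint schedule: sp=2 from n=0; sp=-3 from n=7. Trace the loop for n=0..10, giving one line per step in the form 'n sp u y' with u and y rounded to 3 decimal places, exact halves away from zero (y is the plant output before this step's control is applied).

(exact arithmetic carried between steps; '≈' marks a value shown rounded to 6 d.p. or computed from one; I and e_prev carry over from the previous line; the table rounds u and y to 3 d.p., halves away from zero)
n=0: y=0, sp=2, e=sp−y=2; I=2, D=e−e_prev=2; u=3/4·2+3/4·2+0·2=3; next y=-3/5·0+1·3=3
n=1: y=3, sp=2, e=sp−y=-1; I=1, D=e−e_prev=-3; u=3/4·(-1)+3/4·1+0·(-3)=0; next y=-3/5·3+1·0=-1.8
n=2: y=-1.8, sp=2, e=sp−y=3.8; I=4.8, D=e−e_prev=4.8; u=3/4·3.8+3/4·4.8+0·4.8=6.45; next y=-3/5·(-1.8)+1·6.45=7.53
n=3: y=7.53, sp=2, e=sp−y=-5.53; I=-0.73, D=e−e_prev=-9.33; u=3/4·(-5.53)+3/4·(-0.73)+0·(-9.33)=-4.695; next y=-3/5·7.53+1·(-4.695)=-9.213
n=4: y=-9.213, sp=2, e=sp−y=11.213; I=10.483, D=e−e_prev=16.743; u=3/4·11.213+3/4·10.483+0·16.743=16.272; next y=-3/5·(-9.213)+1·16.272=21.7998
n=5: y=21.7998, sp=2, e=sp−y=-19.7998; I=-9.3168, D=e−e_prev=-31.0128; u=3/4·(-19.7998)+3/4·(-9.3168)+0·(-31.0128)=-21.83745; next y=-3/5·21.7998+1·(-21.83745)=-34.91733
n=6: y=-34.91733, sp=2, e=sp−y=36.91733; I=27.60053, D=e−e_prev=56.71713; u=3/4·36.91733+3/4·27.60053+0·56.71713=48.388395; next y=-3/5·(-34.91733)+1·48.388395=69.338793
n=7: y=69.338793, sp=-3, e=sp−y=-72.338793; I=-44.738263, D=e−e_prev=-109.256123; u=3/4·(-72.338793)+3/4·(-44.738263)+0·(-109.256123)=-87.807792; next y=-3/5·69.338793+1·(-87.807792)≈-129.411068
n=8: y≈-129.411068, sp=-3, e=sp−y≈126.411068; I≈81.672805, D=e−e_prev≈198.749861; u=3/4·126.411068+3/4·81.672805+0·198.749861≈156.062904; next y=-3/5·(-129.411068)+1·156.062904≈233.709545
n=9: y≈233.709545, sp=-3, e=sp−y≈-236.709545; I≈-155.036740, D=e−e_prev≈-363.120613; u=3/4·(-236.709545)+3/4·(-155.036740)+0·(-363.120613)≈-293.809714; next y=-3/5·233.709545+1·(-293.809714)≈-434.035441
n=10: y≈-434.035441, sp=-3, e=sp−y≈431.035441; I≈275.998701, D=e−e_prev≈667.744986; u=3/4·431.035441+3/4·275.998701+0·667.744986≈530.275607; next y=-3/5·(-434.035441)+1·530.275607≈790.696871

0 2 3.000 0.000
1 2 0.000 3.000
2 2 6.450 -1.800
3 2 -4.695 7.530
4 2 16.272 -9.213
5 2 -21.837 21.800
6 2 48.388 -34.917
7 -3 -87.808 69.339
8 -3 156.063 -129.411
9 -3 -293.810 233.710
10 -3 530.276 -434.035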